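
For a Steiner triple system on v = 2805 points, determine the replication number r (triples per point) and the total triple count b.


An STS(v) is a 2-(v, 3, 1) BIBD: block size k = 3, λ = 1.
Replication: r(k − 1) = λ(v − 1) ⇒ r·2 = 2805 − 1 = 2804 ⇒ r = 1402.
Block count: bk = vr ⇒ b·3 = 2805·1402 = 3932610 ⇒ b = 1310870.
(Check via b = v(v − 1)/6 = 2805·2804/6 = 7865220/6 = 1310870.)

r = 1402, b = 1310870.


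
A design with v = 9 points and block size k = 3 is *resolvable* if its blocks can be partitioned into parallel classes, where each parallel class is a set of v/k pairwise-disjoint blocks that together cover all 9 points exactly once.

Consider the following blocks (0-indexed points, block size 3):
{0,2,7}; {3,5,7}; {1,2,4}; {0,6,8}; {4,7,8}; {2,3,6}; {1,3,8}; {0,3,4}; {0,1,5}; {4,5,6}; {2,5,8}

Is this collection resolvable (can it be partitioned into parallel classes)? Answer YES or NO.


v = 9, block size k = 3, number of blocks = 11.
For resolvability, blocks must partition into parallel classes of size v/k = 3.
Total blocks must therefore be a multiple of 3: 11 = 3·3 + 2 ⇒ not divisible ✗.
Resolvable? NO.

NO


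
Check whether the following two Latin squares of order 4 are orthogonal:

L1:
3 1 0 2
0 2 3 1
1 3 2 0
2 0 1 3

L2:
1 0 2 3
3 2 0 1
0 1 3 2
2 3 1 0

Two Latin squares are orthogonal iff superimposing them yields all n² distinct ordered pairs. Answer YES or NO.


Form the n² = 16 superimposed pairs (L1[i][j], L2[i][j]), row by row (rows and columns indexed from 0):
row 0: (3,1) (1,0) (0,2) (2,3)
row 1: (0,3) (2,2) (3,0) (1,1)
row 2: (1,0) (3,1) (2,3) (0,2)
row 3: (2,2) (0,3) (1,1) (3,0)
Orthogonality requires all 16 pairs distinct.
But the pair (1,0) repeats: cell (0,1) has L1 = 1, L2 = 0, and cell (2,0) has L1 = 1, L2 = 0.
A repeated pair means some other pair never occurs (only 8 distinct pairs out of 16), so the squares are not orthogonal.
Conclusion: NO.

NO


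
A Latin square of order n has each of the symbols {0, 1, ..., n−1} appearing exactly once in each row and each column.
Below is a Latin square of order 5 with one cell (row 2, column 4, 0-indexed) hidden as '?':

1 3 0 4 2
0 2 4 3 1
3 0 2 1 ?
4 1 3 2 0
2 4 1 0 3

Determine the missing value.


Row 2 contains symbols [0, 1, 2, 3] — missing [4].
Column 4 contains symbols [0, 1, 2, 3] — missing [4].
The missing symbol must appear in both missing sets; intersection = [4].
Therefore the hidden value is 4.

Missing value = 4.


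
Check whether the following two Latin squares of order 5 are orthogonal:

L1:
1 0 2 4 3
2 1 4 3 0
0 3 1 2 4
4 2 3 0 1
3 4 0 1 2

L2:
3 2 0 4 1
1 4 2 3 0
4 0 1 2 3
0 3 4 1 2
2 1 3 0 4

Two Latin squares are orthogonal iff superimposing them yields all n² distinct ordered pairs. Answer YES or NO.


Form the n² = 25 superimposed pairs (L1[i][j], L2[i][j]), row by row (rows and columns indexed from 0):
row 0: (1,3) (0,2) (2,0) (4,4) (3,1)
row 1: (2,1) (1,4) (4,2) (3,3) (0,0)
row 2: (0,4) (3,0) (1,1) (2,2) (4,3)
row 3: (4,0) (2,3) (3,4) (0,1) (1,2)
row 4: (3,2) (4,1) (0,3) (1,0) (2,4)
Orthogonality requires all 25 pairs distinct.
Check by first coordinate: for each symbol s of L1, list the L2 entries in the n cells where L1 = s; they must all differ.
  L1 = 0: L2 entries (in reading order) 2, 0, 4, 1, 3 — all 5 distinct ✓
  L1 = 1: L2 entries (in reading order) 3, 4, 1, 2, 0 — all 5 distinct ✓
  L1 = 2: L2 entries (in reading order) 0, 1, 2, 3, 4 — all 5 distinct ✓
  L1 = 3: L2 entries (in reading order) 1, 3, 0, 4, 2 — all 5 distinct ✓
  L1 = 4: L2 entries (in reading order) 4, 2, 3, 0, 1 — all 5 distinct ✓
Every symbol of L1 meets every symbol of L2 exactly once, so all 25 pairs are distinct (25 of 25).
Conclusion: YES.

YES


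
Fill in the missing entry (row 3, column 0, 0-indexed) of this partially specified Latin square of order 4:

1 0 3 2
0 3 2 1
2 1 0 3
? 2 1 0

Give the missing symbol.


Row 3 contains symbols [0, 1, 2] — missing [3].
Column 0 contains symbols [0, 1, 2] — missing [3].
The missing symbol must appear in both missing sets; intersection = [3].
Therefore the hidden value is 3.

Missing value = 3.


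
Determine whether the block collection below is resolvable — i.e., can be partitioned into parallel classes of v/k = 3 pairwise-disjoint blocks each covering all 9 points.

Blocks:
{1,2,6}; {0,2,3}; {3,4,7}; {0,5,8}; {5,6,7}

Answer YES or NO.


v = 9, block size k = 3, number of blocks = 5.
For resolvability, blocks must partition into parallel classes of size v/k = 3.
Total blocks must therefore be a multiple of 3: 5 = 3·1 + 2 ⇒ not divisible ✗.
Resolvable? NO.

NO


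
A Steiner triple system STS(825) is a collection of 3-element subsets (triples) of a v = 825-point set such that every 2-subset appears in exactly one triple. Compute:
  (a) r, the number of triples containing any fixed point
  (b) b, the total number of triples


An STS(v) is a 2-(v, 3, 1) BIBD: block size k = 3, λ = 1.
Replication: r(k − 1) = λ(v − 1) ⇒ r·2 = 825 − 1 = 824 ⇒ r = 412.
Block count: bk = vr ⇒ b·3 = 825·412 = 339900 ⇒ b = 113300.
(Check via b = v(v − 1)/6 = 825·824/6 = 679800/6 = 113300.)

r = 412, b = 113300.


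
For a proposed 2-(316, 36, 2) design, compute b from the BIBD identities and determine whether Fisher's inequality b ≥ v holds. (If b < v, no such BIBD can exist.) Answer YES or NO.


b = λv(v − 1)/(k(k − 1)) = 2·316·315/(36·35) = 199080/1260 = 158.
Compare with v = 316: b < v, so Fisher's inequality fails.

NO


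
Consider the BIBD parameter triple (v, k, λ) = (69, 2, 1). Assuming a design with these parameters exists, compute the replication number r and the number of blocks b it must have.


Any 2-(v, k, λ) BIBD satisfies two necessary conditions:
  (i)  Each point sits in r blocks, and counting incidences through any fixed point gives r(k − 1) = λ(v − 1), so r = λ(v − 1)/(k − 1).
  (ii) Total incidences bk = vr, so b = vr/k.
Step 1: r = λ(v − 1)/(k − 1) = 1·(69 − 1)/(2 − 1) = 1·68/1 = 68/1 = 68.
Step 2: b = vr/k = 69·68/2 = 4692/2 = 2346.
Check integrality: r = 68 ∈ Z ✓, b = 2346 ∈ Z ✓.
(These identities are necessary conditions: they determine r and b for any design with these parameters, but do not by themselves prove that one exists.)

r = 68, b = 2346.


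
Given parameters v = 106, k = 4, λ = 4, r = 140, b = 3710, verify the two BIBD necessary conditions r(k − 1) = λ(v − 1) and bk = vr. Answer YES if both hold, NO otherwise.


Condition (i): r(k − 1) = 140·3 = 420; λ(v − 1) = 4·105 = 420. Match? YES.
Condition (ii): bk = 3710·4 = 14840; vr = 106·140 = 14840. Match? YES.
Both conditions hold? YES.

YES


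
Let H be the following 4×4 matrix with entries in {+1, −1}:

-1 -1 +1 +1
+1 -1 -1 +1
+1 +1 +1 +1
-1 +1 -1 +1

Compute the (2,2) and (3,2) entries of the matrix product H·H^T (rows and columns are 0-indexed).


Row 2 of H: [1, 1, 1, 1].
Row 3 of H: [-1, 1, -1, 1].
(H·H^T)[2][2] = Σ_j H[2][j]·H[2][j] = (1)² + (1)² + (1)² + (1)² = 1 + 1 + 1 + 1 = 4.
(H·H^T)[3][2] = Σ_j H[3][j]·H[2][j] = (-1)·(1) + (1)·(1) + (-1)·(1) + (1)·(1) = -1 + 1 + -1 + 1 = 0.
So rows 3 and 2 are orthogonal; the diagonal entry equals n = 4.

(2,2) entry = 4; (3,2) entry = 0.


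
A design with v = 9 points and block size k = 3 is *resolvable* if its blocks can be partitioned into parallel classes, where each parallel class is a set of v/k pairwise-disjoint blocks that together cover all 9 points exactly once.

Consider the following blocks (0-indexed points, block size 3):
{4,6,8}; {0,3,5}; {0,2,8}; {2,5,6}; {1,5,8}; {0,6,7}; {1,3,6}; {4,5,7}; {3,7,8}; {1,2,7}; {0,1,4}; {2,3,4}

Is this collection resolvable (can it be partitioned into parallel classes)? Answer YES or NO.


v = 9, block size k = 3, number of blocks = 12.
For resolvability, blocks must partition into parallel classes of size v/k = 3.
Total blocks must therefore be a multiple of 3: 12 = 3·4 + 0 ⇒ divisible ✓.
Greedy packing gives 4 candidate class(es). Each should be a full parallel class (size 3, covers all 9 points).
  Class 1 (3 blocks): {4,6,8}; {0,3,5}; {1,2,7}. Points covered: [0, 1, 2, 3, 4, 5, 6, 7, 8].
  Class 2 (3 blocks): {0,2,8}; {1,3,6}; {4,5,7}. Points covered: [0, 1, 2, 3, 4, 5, 6, 7, 8].
  Class 3 (3 blocks): {2,5,6}; {3,7,8}; {0,1,4}. Points covered: [0, 1, 2, 3, 4, 5, 6, 7, 8].
  Class 4 (3 blocks): {1,5,8}; {0,6,7}; {2,3,4}. Points covered: [0, 1, 2, 3, 4, 5, 6, 7, 8].
All classes full (size 3)? YES. All classes cover every point? YES.
Resolvable? YES.

YES


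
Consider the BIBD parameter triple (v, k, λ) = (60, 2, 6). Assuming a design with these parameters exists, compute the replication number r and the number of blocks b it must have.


Any 2-(v, k, λ) BIBD satisfies two necessary conditions:
  (i)  Each point sits in r blocks, and counting incidences through any fixed point gives r(k − 1) = λ(v − 1), so r = λ(v − 1)/(k − 1).
  (ii) Total incidences bk = vr, so b = vr/k.
Step 1: r = λ(v − 1)/(k − 1) = 6·(60 − 1)/(2 − 1) = 6·59/1 = 354/1 = 354.
Step 2: b = vr/k = 60·354/2 = 21240/2 = 10620.
Check integrality: r = 354 ∈ Z ✓, b = 10620 ∈ Z ✓.
(These identities are necessary conditions: they determine r and b for any design with these parameters, but do not by themselves prove that one exists.)

r = 354, b = 10620.


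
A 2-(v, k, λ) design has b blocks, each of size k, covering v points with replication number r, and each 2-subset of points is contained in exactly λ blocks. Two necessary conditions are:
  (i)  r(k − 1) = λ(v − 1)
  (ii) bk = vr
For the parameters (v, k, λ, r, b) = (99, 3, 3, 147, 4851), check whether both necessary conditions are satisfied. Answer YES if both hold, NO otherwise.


Condition (i): r(k − 1) = 147·2 = 294; λ(v − 1) = 3·98 = 294. Match? YES.
Condition (ii): bk = 4851·3 = 14553; vr = 99·147 = 14553. Match? YES.
Both conditions hold? YES.

YES


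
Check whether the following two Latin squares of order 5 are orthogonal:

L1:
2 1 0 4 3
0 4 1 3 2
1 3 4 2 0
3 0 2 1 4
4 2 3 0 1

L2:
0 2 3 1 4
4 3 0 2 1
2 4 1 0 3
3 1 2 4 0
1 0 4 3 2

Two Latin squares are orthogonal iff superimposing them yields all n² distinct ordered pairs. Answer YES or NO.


Form the n² = 25 superimposed pairs (L1[i][j], L2[i][j]), row by row (rows and columns indexed from 0):
row 0: (2,0) (1,2) (0,3) (4,1) (3,4)
row 1: (0,4) (4,3) (1,0) (3,2) (2,1)
row 2: (1,2) (3,4) (4,1) (2,0) (0,3)
row 3: (3,3) (0,1) (2,2) (1,4) (4,0)
row 4: (4,1) (2,0) (3,4) (0,3) (1,2)
Orthogonality requires all 25 pairs distinct.
But the pair (1,2) repeats: cell (0,1) has L1 = 1, L2 = 2, and cell (2,0) has L1 = 1, L2 = 2.
A repeated pair means some other pair never occurs (only 15 distinct pairs out of 25), so the squares are not orthogonal.
Conclusion: NO.

NO


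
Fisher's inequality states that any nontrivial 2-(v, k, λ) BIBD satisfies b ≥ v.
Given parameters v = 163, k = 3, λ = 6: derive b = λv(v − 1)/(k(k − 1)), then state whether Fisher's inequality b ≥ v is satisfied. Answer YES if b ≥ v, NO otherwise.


b = λv(v − 1)/(k(k − 1)) = 6·163·162/(3·2) = 158436/6 = 26406.
Compare with v = 163: b ≥ v, so Fisher's inequality holds.

YES


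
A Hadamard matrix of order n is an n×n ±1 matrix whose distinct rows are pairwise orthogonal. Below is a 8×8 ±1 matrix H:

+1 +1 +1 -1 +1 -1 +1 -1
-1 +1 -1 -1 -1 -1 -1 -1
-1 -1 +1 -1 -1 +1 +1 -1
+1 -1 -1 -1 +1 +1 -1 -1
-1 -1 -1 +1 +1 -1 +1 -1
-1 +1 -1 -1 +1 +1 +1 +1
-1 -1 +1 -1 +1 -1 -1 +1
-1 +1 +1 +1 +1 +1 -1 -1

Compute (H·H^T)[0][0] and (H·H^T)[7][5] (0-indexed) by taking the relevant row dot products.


Row 0 of H: [1, 1, 1, -1, 1, -1, 1, -1].
Row 5 of H: [-1, 1, -1, -1, 1, 1, 1, 1].
Row 7 of H: [-1, 1, 1, 1, 1, 1, -1, -1].
(H·H^T)[0][0] = Σ_j H[0][j]·H[0][j] = (1)² + (1)² + (1)² + (-1)² + (1)² + (-1)² + (1)² + (-1)² = 1 + 1 + 1 + 1 + 1 + 1 + 1 + 1 = 8.
(H·H^T)[7][5] = Σ_j H[7][j]·H[5][j] = (-1)·(-1) + (1)·(1) + (1)·(-1) + (1)·(-1) + (1)·(1) + (1)·(1) + (-1)·(1) + (-1)·(1) = 1 + 1 + -1 + -1 + 1 + 1 + -1 + -1 = 0.
So rows 7 and 5 are orthogonal; the diagonal entry equals n = 8.

(0,0) entry = 8; (7,5) entry = 0.


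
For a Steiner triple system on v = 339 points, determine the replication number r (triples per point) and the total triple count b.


An STS(v) is a 2-(v, 3, 1) BIBD: block size k = 3, λ = 1.
Replication: r(k − 1) = λ(v − 1) ⇒ r·2 = 339 − 1 = 338 ⇒ r = 169.
Block count: b = v(v − 1)/6 = 339·338/6 = 114582/6 = 19097.
(Check via bk = vr: 19097·3 = 57291 = 339·169 = 57291 ✓.)

r = 169, b = 19097.


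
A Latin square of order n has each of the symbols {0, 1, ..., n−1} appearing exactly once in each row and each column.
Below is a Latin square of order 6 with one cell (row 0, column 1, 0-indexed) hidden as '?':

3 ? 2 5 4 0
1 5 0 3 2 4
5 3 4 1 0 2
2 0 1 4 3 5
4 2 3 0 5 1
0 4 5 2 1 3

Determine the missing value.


Row 0 contains symbols [0, 2, 3, 4, 5] — missing [1].
Column 1 contains symbols [0, 2, 3, 4, 5] — missing [1].
The missing symbol must appear in both missing sets; intersection = [1].
Therefore the hidden value is 1.

Missing value = 1.


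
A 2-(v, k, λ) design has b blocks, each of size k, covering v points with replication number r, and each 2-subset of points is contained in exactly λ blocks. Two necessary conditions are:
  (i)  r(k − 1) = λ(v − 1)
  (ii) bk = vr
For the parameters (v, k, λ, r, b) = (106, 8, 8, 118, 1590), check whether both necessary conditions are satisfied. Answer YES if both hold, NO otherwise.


Condition (i): r(k − 1) = 118·7 = 826; λ(v − 1) = 8·105 = 840. Match? NO.
Condition (ii): bk = 1590·8 = 12720; vr = 106·118 = 12508. Match? NO.
Both conditions hold? NO.

NO


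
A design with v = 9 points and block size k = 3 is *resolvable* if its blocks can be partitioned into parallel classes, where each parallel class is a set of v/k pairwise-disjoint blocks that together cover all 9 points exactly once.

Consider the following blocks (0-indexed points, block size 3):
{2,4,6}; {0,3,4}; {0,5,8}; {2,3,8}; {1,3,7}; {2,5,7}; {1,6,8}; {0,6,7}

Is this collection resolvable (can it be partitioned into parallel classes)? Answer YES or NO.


v = 9, block size k = 3, number of blocks = 8.
For resolvability, blocks must partition into parallel classes of size v/k = 3.
Total blocks must therefore be a multiple of 3: 8 = 3·2 + 2 ⇒ not divisible ✗.
Resolvable? NO.

NO


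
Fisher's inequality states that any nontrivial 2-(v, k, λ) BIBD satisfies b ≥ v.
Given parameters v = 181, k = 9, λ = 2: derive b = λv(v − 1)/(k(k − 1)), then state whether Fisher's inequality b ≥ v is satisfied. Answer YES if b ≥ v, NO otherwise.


b = λv(v − 1)/(k(k − 1)) = 2·181·180/(9·8) = 65160/72 = 905.
Compare with v = 181: b ≥ v, so Fisher's inequality holds.

YES


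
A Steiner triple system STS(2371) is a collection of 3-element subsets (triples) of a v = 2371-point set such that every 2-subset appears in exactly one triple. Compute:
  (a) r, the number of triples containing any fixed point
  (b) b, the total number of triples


An STS(v) is a 2-(v, 3, 1) BIBD: block size k = 3, λ = 1.
Replication: r(k − 1) = λ(v − 1) ⇒ r·2 = 2371 − 1 = 2370 ⇒ r = 1185.
Block count: bk = vr ⇒ b·3 = 2371·1185 = 2809635 ⇒ b = 936545.

r = 1185, b = 936545.


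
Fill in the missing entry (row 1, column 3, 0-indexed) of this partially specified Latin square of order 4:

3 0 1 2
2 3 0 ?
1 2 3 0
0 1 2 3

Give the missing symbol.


Row 1 contains symbols [0, 2, 3] — missing [1].
Column 3 contains symbols [0, 2, 3] — missing [1].
The missing symbol must appear in both missing sets; intersection = [1].
Therefore the hidden value is 1.

Missing value = 1.


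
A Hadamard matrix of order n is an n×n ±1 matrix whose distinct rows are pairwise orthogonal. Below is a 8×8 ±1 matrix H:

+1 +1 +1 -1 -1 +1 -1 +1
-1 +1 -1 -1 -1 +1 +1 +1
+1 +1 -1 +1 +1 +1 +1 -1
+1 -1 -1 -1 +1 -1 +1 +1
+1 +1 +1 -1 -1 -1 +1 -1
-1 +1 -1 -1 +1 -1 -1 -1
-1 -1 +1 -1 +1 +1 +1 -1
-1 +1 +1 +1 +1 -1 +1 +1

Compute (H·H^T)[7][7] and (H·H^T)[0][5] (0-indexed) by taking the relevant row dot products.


Row 0 of H: [1, 1, 1, -1, -1, 1, -1, 1].
Row 5 of H: [-1, 1, -1, -1, 1, -1, -1, -1].
Row 7 of H: [-1, 1, 1, 1, 1, -1, 1, 1].
(H·H^T)[7][7] = Σ_j H[7][j]·H[7][j] = (-1)² + (1)² + (1)² + (1)² + (1)² + (-1)² + (1)² + (1)² = 1 + 1 + 1 + 1 + 1 + 1 + 1 + 1 = 8.
(H·H^T)[0][5] = Σ_j H[0][j]·H[5][j] = (1)·(-1) + (1)·(1) + (1)·(-1) + (-1)·(-1) + (-1)·(1) + (1)·(-1) + (-1)·(-1) + (1)·(-1) = -1 + 1 + -1 + 1 + -1 + -1 + 1 + -1 = -2.
Rows 0 and 5 are not orthogonal (dot product = -2 ≠ 0), so H is not a Hadamard matrix.

(7,7) entry = 8; (0,5) entry = -2.


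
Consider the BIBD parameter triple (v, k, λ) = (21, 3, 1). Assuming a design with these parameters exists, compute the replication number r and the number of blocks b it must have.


Any 2-(v, k, λ) BIBD satisfies two necessary conditions:
  (i)  Each point sits in r blocks, and counting incidences through any fixed point gives r(k − 1) = λ(v − 1), so r = λ(v − 1)/(k − 1).
  (ii) Total incidences bk = vr, so b = vr/k.
Step 1: r = λ(v − 1)/(k − 1) = 1·(21 − 1)/(3 − 1) = 1·20/2 = 20/2 = 10.
Step 2: b = vr/k = 21·10/3 = 210/3 = 70.
Check integrality: r = 10 ∈ Z ✓, b = 70 ∈ Z ✓.
(These identities are necessary conditions: they determine r and b for any design with these parameters, but do not by themselves prove that one exists.)

r = 10, b = 70.


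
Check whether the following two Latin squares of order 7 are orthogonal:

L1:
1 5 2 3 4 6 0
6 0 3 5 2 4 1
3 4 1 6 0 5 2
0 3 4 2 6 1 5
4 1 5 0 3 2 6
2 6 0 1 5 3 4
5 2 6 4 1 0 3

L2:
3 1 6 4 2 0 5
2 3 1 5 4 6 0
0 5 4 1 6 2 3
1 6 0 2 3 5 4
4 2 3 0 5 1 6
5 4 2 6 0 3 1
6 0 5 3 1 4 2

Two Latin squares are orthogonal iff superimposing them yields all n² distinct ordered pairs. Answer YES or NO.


Form the n² = 49 superimposed pairs (L1[i][j], L2[i][j]), row by row (rows and columns indexed from 0):
row 0: (1,3) (5,1) (2,6) (3,4) (4,2) (6,0) (0,5)
row 1: (6,2) (0,3) (3,1) (5,5) (2,4) (4,6) (1,0)
row 2: (3,0) (4,5) (1,4) (6,1) (0,6) (5,2) (2,3)
row 3: (0,1) (3,6) (4,0) (2,2) (6,3) (1,5) (5,4)
row 4: (4,4) (1,2) (5,3) (0,0) (3,5) (2,1) (6,6)
row 5: (2,5) (6,4) (0,2) (1,6) (5,0) (3,3) (4,1)
row 6: (5,6) (2,0) (6,5) (4,3) (1,1) (0,4) (3,2)
Orthogonality requires all 49 pairs distinct.
Check by first coordinate: for each symbol s of L1, list the L2 entries in the n cells where L1 = s; they must all differ.
  L1 = 0: L2 entries (in reading order) 5, 3, 6, 1, 0, 2, 4 — all 7 distinct ✓
  L1 = 1: L2 entries (in reading order) 3, 0, 4, 5, 2, 6, 1 — all 7 distinct ✓
  L1 = 2: L2 entries (in reading order) 6, 4, 3, 2, 1, 5, 0 — all 7 distinct ✓
  L1 = 3: L2 entries (in reading order) 4, 1, 0, 6, 5, 3, 2 — all 7 distinct ✓
  L1 = 4: L2 entries (in reading order) 2, 6, 5, 0, 4, 1, 3 — all 7 distinct ✓
  L1 = 5: L2 entries (in reading order) 1, 5, 2, 4, 3, 0, 6 — all 7 distinct ✓
  L1 = 6: L2 entries (in reading order) 0, 2, 1, 3, 6, 4, 5 — all 7 distinct ✓
Every symbol of L1 meets every symbol of L2 exactly once, so all 49 pairs are distinct (49 of 49).
Conclusion: YES.

YES


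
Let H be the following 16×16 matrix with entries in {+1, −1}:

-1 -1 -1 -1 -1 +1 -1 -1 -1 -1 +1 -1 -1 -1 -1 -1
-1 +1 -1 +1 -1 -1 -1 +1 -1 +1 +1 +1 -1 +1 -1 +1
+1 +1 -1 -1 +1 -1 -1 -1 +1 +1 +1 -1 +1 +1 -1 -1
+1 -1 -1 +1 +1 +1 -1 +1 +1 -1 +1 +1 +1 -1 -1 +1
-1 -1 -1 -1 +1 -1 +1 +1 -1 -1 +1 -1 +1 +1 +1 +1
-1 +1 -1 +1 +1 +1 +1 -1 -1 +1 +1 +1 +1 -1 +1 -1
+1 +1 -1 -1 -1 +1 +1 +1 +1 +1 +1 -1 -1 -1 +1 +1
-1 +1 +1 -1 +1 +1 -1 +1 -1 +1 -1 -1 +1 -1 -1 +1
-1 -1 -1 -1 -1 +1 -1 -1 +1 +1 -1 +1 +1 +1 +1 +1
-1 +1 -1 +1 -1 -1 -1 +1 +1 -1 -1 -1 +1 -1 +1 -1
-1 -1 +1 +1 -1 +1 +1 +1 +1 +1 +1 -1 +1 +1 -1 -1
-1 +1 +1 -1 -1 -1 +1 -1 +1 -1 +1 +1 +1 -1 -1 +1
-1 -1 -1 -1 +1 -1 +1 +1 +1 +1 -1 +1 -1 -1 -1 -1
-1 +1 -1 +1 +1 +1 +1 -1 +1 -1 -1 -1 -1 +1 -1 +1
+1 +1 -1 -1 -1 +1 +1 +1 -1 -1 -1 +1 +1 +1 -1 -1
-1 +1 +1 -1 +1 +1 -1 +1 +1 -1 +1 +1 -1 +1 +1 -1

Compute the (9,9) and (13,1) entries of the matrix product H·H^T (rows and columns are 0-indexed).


Row 1 of H: [-1, 1, -1, 1, -1, -1, -1, 1, -1, 1, 1, 1, -1, 1, -1, 1].
Row 9 of H: [-1, 1, -1, 1, -1, -1, -1, 1, 1, -1, -1, -1, 1, -1, 1, -1].
Row 13 of H: [-1, 1, -1, 1, 1, 1, 1, -1, 1, -1, -1, -1, -1, 1, -1, 1].
(H·H^T)[9][9] = Σ_j H[9][j]·H[9][j] = (-1)² + (1)² + (-1)² + (1)² + (-1)² + (-1)² + (-1)² + (1)² + (1)² + (-1)² + (-1)² + (-1)² + (1)² + (-1)² + (1)² + (-1)² = 1 + 1 + 1 + 1 + 1 + 1 + 1 + 1 + 1 + 1 + 1 + 1 + 1 + 1 + 1 + 1 = 16.
(H·H^T)[13][1] = Σ_j H[13][j]·H[1][j] = (-1)·(-1) + (1)·(1) + (-1)·(-1) + (1)·(1) + (1)·(-1) + (1)·(-1) + (1)·(-1) + (-1)·(1) + (1)·(-1) + (-1)·(1) + (-1)·(1) + (-1)·(1) + (-1)·(-1) + (1)·(1) + (-1)·(-1) + (1)·(1) = 1 + 1 + 1 + 1 + -1 + -1 + -1 + -1 + -1 + -1 + -1 + -1 + 1 + 1 + 1 + 1 = 0.
So rows 13 and 1 are orthogonal; the diagonal entry equals n = 16.

(9,9) entry = 16; (13,1) entry = 0.


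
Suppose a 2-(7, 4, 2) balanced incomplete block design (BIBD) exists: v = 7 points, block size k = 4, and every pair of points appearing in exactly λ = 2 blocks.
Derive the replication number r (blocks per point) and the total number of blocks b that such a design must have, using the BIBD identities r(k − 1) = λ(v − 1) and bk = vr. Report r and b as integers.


Any 2-(v, k, λ) BIBD satisfies two necessary conditions:
  (i)  Each point sits in r blocks, and counting incidences through any fixed point gives r(k − 1) = λ(v − 1), so r = λ(v − 1)/(k − 1).
  (ii) Total incidences bk = vr, so b = vr/k.
Step 1: r = λ(v − 1)/(k − 1) = 2·(7 − 1)/(4 − 1) = 2·6/3 = 12/3 = 4.
Step 2: b = vr/k = 7·4/4 = 28/4 = 7.
Check integrality: r = 4 ∈ Z ✓, b = 7 ∈ Z ✓.
(These identities are necessary conditions: they determine r and b for any design with these parameters, but do not by themselves prove that one exists.)

r = 4, b = 7.


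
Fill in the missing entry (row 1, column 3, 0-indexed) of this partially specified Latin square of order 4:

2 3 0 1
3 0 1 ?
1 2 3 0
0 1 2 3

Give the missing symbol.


Row 1 contains symbols [0, 1, 3] — missing [2].
Column 3 contains symbols [0, 1, 3] — missing [2].
The missing symbol must appear in both missing sets; intersection = [2].
Therefore the hidden value is 2.

Missing value = 2.


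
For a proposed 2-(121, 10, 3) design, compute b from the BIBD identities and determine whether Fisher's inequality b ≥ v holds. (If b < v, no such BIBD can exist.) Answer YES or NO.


r = λ(v − 1)/(k − 1) = 3·120/9 = 40.
b = vr/k = 121·40/10 = 484.
Fisher's inequality: b ≥ v ⇔ 484 ≥ 121? YES.

YES


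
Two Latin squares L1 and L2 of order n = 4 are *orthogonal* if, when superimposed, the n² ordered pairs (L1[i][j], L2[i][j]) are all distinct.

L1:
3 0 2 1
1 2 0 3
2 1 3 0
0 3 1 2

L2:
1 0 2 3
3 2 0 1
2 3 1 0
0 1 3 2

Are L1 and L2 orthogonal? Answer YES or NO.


Form the n² = 16 superimposed pairs (L1[i][j], L2[i][j]), row by row (rows and columns indexed from 0):
row 0: (3,1) (0,0) (2,2) (1,3)
row 1: (1,3) (2,2) (0,0) (3,1)
row 2: (2,2) (1,3) (3,1) (0,0)
row 3: (0,0) (3,1) (1,3) (2,2)
Orthogonality requires all 16 pairs distinct.
But the pair (1,3) repeats: cell (0,3) has L1 = 1, L2 = 3, and cell (1,0) has L1 = 1, L2 = 3.
A repeated pair means some other pair never occurs (only 4 distinct pairs out of 16), so the squares are not orthogonal.
Conclusion: NO.

NO


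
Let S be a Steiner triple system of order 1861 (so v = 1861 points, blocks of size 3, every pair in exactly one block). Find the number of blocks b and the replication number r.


An STS(v) is a 2-(v, 3, 1) BIBD: block size k = 3, λ = 1.
Replication: r(k − 1) = λ(v − 1) ⇒ r·2 = 1861 − 1 = 1860 ⇒ r = 930.
Block count: bk = vr ⇒ b·3 = 1861·930 = 1730730 ⇒ b = 576910.
(Check via b = v(v − 1)/6 = 1861·1860/6 = 3461460/6 = 576910.)

r = 930, b = 576910.


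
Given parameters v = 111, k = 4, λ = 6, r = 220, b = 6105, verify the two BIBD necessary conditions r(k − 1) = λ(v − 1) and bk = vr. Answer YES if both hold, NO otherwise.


Condition (i): r(k − 1) = 220·3 = 660; λ(v − 1) = 6·110 = 660. Match? YES.
Condition (ii): bk = 6105·4 = 24420; vr = 111·220 = 24420. Match? YES.
Both conditions hold? YES.

YES


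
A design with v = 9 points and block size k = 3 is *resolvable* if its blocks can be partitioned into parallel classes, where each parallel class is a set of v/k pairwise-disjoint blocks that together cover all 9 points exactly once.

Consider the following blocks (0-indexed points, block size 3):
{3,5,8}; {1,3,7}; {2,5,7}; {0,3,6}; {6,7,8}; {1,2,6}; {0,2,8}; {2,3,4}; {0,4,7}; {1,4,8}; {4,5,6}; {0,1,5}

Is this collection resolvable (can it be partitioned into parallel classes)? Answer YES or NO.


v = 9, block size k = 3, number of blocks = 12.
For resolvability, blocks must partition into parallel classes of size v/k = 3.
Total blocks must therefore be a multiple of 3: 12 = 3·4 + 0 ⇒ divisible ✓.
Greedy packing gives 4 candidate class(es). Each should be a full parallel class (size 3, covers all 9 points).
  Class 1 (3 blocks): {3,5,8}; {1,2,6}; {0,4,7}. Points covered: [0, 1, 2, 3, 4, 5, 6, 7, 8].
  Class 2 (3 blocks): {1,3,7}; {0,2,8}; {4,5,6}. Points covered: [0, 1, 2, 3, 4, 5, 6, 7, 8].
  Class 3 (3 blocks): {2,5,7}; {0,3,6}; {1,4,8}. Points covered: [0, 1, 2, 3, 4, 5, 6, 7, 8].
  Class 4 (3 blocks): {6,7,8}; {2,3,4}; {0,1,5}. Points covered: [0, 1, 2, 3, 4, 5, 6, 7, 8].
All classes full (size 3)? YES. All classes cover every point? YES.
Resolvable? YES.

YES


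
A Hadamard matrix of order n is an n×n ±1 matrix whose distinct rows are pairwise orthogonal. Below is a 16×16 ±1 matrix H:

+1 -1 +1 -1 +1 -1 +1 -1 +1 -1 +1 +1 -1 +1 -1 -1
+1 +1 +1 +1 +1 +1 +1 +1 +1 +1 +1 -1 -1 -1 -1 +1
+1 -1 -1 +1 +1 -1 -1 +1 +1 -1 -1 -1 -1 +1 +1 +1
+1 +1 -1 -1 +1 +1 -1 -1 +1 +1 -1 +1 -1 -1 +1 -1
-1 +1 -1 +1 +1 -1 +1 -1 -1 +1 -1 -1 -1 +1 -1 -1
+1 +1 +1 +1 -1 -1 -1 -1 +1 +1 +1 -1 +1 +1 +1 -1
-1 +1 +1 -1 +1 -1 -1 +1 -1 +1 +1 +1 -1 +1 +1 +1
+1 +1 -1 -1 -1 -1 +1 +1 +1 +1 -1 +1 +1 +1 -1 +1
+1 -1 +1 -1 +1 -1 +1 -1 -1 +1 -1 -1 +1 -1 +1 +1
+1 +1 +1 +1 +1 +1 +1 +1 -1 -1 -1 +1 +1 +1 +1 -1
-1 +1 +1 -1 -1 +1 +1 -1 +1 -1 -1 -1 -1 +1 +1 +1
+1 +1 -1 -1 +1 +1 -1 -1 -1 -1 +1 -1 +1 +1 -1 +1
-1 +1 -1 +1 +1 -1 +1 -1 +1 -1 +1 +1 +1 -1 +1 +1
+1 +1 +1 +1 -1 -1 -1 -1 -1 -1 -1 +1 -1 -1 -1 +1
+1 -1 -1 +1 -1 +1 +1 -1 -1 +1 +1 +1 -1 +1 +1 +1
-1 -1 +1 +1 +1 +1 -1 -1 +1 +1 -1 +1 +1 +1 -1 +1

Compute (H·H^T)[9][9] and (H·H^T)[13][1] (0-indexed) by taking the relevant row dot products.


Row 1 of H: [1, 1, 1, 1, 1, 1, 1, 1, 1, 1, 1, -1, -1, -1, -1, 1].
Row 9 of H: [1, 1, 1, 1, 1, 1, 1, 1, -1, -1, -1, 1, 1, 1, 1, -1].
Row 13 of H: [1, 1, 1, 1, -1, -1, -1, -1, -1, -1, -1, 1, -1, -1, -1, 1].
(H·H^T)[9][9] = Σ_j H[9][j]·H[9][j] = (1)² + (1)² + (1)² + (1)² + (1)² + (1)² + (1)² + (1)² + (-1)² + (-1)² + (-1)² + (1)² + (1)² + (1)² + (1)² + (-1)² = 1 + 1 + 1 + 1 + 1 + 1 + 1 + 1 + 1 + 1 + 1 + 1 + 1 + 1 + 1 + 1 = 16.
(H·H^T)[13][1] = Σ_j H[13][j]·H[1][j] = (1)·(1) + (1)·(1) + (1)·(1) + (1)·(1) + (-1)·(1) + (-1)·(1) + (-1)·(1) + (-1)·(1) + (-1)·(1) + (-1)·(1) + (-1)·(1) + (1)·(-1) + (-1)·(-1) + (-1)·(-1) + (-1)·(-1) + (1)·(1) = 1 + 1 + 1 + 1 + -1 + -1 + -1 + -1 + -1 + -1 + -1 + -1 + 1 + 1 + 1 + 1 = 0.
So rows 13 and 1 are orthogonal; the diagonal entry equals n = 16.

(9,9) entry = 16; (13,1) entry = 0.


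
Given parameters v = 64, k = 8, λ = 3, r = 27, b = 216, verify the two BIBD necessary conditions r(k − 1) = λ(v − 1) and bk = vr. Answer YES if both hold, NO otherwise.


Condition (i): r(k − 1) = 27·7 = 189; λ(v − 1) = 3·63 = 189. Match? YES.
Condition (ii): bk = 216·8 = 1728; vr = 64·27 = 1728. Match? YES.
Both conditions hold? YES.

YES


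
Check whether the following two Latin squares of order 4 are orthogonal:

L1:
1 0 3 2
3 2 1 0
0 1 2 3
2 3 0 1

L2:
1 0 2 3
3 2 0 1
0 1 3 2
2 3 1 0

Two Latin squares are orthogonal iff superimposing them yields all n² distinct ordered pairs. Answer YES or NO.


Form the n² = 16 superimposed pairs (L1[i][j], L2[i][j]), row by row (rows and columns indexed from 0):
row 0: (1,1) (0,0) (3,2) (2,3)
row 1: (3,3) (2,2) (1,0) (0,1)
row 2: (0,0) (1,1) (2,3) (3,2)
row 3: (2,2) (3,3) (0,1) (1,0)
Orthogonality requires all 16 pairs distinct.
But the pair (0,0) repeats: cell (0,1) has L1 = 0, L2 = 0, and cell (2,0) has L1 = 0, L2 = 0.
A repeated pair means some other pair never occurs (only 8 distinct pairs out of 16), so the squares are not orthogonal.
Conclusion: NO.

NO


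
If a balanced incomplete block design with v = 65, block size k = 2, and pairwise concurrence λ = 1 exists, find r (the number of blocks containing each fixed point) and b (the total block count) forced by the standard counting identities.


Any 2-(v, k, λ) BIBD satisfies two necessary conditions:
  (i)  Each point sits in r blocks, and counting incidences through any fixed point gives r(k − 1) = λ(v − 1), so r = λ(v − 1)/(k − 1).
  (ii) Total incidences bk = vr, so b = vr/k.
Step 1: r = λ(v − 1)/(k − 1) = 1·(65 − 1)/(2 − 1) = 1·64/1 = 64/1 = 64.
Step 2: b = vr/k = 65·64/2 = 4160/2 = 2080.
Check integrality: r = 64 ∈ Z ✓, b = 2080 ∈ Z ✓.
(These identities are necessary conditions: they determine r and b for any design with these parameters, but do not by themselves prove that one exists.)

r = 64, b = 2080.


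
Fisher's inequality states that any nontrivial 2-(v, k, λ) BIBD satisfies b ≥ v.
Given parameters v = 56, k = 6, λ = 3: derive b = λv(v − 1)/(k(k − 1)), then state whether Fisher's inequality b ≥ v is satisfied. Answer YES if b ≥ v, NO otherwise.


b = λv(v − 1)/(k(k − 1)) = 3·56·55/(6·5) = 9240/30 = 308.
Compare with v = 56: b ≥ v, so Fisher's inequality holds.

YES


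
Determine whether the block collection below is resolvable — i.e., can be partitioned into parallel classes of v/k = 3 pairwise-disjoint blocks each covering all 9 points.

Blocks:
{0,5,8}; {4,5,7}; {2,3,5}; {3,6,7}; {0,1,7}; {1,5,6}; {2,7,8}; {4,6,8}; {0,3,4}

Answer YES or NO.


v = 9, block size k = 3, number of blocks = 9.
For resolvability, blocks must partition into parallel classes of size v/k = 3.
Total blocks must therefore be a multiple of 3: 9 = 3·3 + 0 ⇒ divisible ✓.
Consider block {0,5,8}. The only other block(s) in the collection disjoint from it are {3,6,7} — just 1 block(s). Any parallel class containing {0,5,8} would need 2 other blocks each disjoint from it, so no parallel class of size 3 can contain {0,5,8}.
Since every block must belong to some parallel class in a resolution, the collection cannot be partitioned into parallel classes.
Resolvable? NO.

NO


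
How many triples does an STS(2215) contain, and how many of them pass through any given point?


An STS(v) is a 2-(v, 3, 1) BIBD: block size k = 3, λ = 1.
Replication: r(k − 1) = λ(v − 1) ⇒ r·2 = 2215 − 1 = 2214 ⇒ r = 1107.
Block count: b = v(v − 1)/6 = 2215·2214/6 = 4904010/6 = 817335.
(Check via bk = vr: 817335·3 = 2452005 = 2215·1107 = 2452005 ✓.)

r = 1107, b = 817335.


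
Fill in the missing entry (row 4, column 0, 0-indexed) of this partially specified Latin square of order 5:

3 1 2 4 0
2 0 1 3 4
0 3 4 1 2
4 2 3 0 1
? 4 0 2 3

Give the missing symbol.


Row 4 contains symbols [0, 2, 3, 4] — missing [1].
Column 0 contains symbols [0, 2, 3, 4] — missing [1].
The missing symbol must appear in both missing sets; intersection = [1].
Therefore the hidden value is 1.

Missing value = 1.


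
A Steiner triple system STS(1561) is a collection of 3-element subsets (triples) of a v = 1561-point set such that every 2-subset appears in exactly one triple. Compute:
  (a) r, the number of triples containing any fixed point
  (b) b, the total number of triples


An STS(v) is a 2-(v, 3, 1) BIBD: block size k = 3, λ = 1.
Replication: r(k − 1) = λ(v − 1) ⇒ r·2 = 1561 − 1 = 1560 ⇒ r = 780.
Block count: b = v(v − 1)/6 = 1561·1560/6 = 2435160/6 = 405860.

r = 780, b = 405860.


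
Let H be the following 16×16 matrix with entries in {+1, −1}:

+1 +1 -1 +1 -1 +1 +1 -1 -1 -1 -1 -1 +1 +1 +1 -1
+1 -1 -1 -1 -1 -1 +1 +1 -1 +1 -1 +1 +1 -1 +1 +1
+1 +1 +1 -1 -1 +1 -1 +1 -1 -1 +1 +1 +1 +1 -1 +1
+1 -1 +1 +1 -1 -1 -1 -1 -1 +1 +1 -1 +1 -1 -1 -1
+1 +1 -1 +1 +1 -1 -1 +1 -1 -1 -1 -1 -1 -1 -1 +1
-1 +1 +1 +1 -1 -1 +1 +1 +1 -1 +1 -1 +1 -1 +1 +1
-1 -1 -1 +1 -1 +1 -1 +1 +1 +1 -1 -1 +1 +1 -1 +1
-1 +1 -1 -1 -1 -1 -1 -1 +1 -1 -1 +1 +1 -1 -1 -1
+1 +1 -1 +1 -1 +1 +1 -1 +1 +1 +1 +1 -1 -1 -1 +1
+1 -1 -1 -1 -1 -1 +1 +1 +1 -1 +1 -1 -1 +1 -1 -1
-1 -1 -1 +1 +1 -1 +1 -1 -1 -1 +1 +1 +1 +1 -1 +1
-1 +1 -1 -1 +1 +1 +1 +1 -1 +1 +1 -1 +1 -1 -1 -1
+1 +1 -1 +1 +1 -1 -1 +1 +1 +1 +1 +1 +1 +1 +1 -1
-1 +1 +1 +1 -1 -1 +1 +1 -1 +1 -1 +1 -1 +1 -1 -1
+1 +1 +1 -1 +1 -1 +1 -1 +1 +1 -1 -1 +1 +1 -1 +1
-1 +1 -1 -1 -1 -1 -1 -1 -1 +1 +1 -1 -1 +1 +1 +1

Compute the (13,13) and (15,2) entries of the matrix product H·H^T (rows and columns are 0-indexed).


Row 2 of H: [1, 1, 1, -1, -1, 1, -1, 1, -1, -1, 1, 1, 1, 1, -1, 1].
Row 13 of H: [-1, 1, 1, 1, -1, -1, 1, 1, -1, 1, -1, 1, -1, 1, -1, -1].
Row 15 of H: [-1, 1, -1, -1, -1, -1, -1, -1, -1, 1, 1, -1, -1, 1, 1, 1].
(H·H^T)[13][13] = Σ_j H[13][j]·H[13][j] = (-1)² + (1)² + (1)² + (1)² + (-1)² + (-1)² + (1)² + (1)² + (-1)² + (1)² + (-1)² + (1)² + (-1)² + (1)² + (-1)² + (-1)² = 1 + 1 + 1 + 1 + 1 + 1 + 1 + 1 + 1 + 1 + 1 + 1 + 1 + 1 + 1 + 1 = 16.
(H·H^T)[15][2] = Σ_j H[15][j]·H[2][j] = (-1)·(1) + (1)·(1) + (-1)·(1) + (-1)·(-1) + (-1)·(-1) + (-1)·(1) + (-1)·(-1) + (-1)·(1) + (-1)·(-1) + (1)·(-1) + (1)·(1) + (-1)·(1) + (-1)·(1) + (1)·(1) + (1)·(-1) + (1)·(1) = -1 + 1 + -1 + 1 + 1 + -1 + 1 + -1 + 1 + -1 + 1 + -1 + -1 + 1 + -1 + 1 = 0.
So rows 15 and 2 are orthogonal; the diagonal entry equals n = 16.

(13,13) entry = 16; (15,2) entry = 0.


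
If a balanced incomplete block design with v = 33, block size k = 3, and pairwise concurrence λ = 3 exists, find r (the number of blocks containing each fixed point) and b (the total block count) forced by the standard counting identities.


Any 2-(v, k, λ) BIBD satisfies two necessary conditions:
  (i)  Each point sits in r blocks, and counting incidences through any fixed point gives r(k − 1) = λ(v − 1), so r = λ(v − 1)/(k − 1).
  (ii) Total incidences bk = vr, so b = vr/k.
Step 1: r = λ(v − 1)/(k − 1) = 3·(33 − 1)/(3 − 1) = 3·32/2 = 96/2 = 48.
Step 2: b = vr/k = 33·48/3 = 1584/3 = 528.
Check integrality: r = 48 ∈ Z ✓, b = 528 ∈ Z ✓.
(These identities are necessary conditions: they determine r and b for any design with these parameters, but do not by themselves prove that one exists.)

r = 48, b = 528.


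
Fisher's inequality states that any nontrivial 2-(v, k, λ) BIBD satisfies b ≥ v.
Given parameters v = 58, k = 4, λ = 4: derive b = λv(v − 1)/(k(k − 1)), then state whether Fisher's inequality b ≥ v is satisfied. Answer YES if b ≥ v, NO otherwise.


b = λv(v − 1)/(k(k − 1)) = 4·58·57/(4·3) = 13224/12 = 1102.
Compare with v = 58: b ≥ v, so Fisher's inequality holds.

YES


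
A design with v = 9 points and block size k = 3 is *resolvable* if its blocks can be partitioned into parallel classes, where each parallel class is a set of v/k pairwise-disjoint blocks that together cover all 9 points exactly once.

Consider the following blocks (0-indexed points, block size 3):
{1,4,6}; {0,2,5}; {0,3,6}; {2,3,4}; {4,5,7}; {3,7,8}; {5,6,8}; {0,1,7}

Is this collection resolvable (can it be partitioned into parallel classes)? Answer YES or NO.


v = 9, block size k = 3, number of blocks = 8.
For resolvability, blocks must partition into parallel classes of size v/k = 3.
Total blocks must therefore be a multiple of 3: 8 = 3·2 + 2 ⇒ not divisible ✗.
Resolvable? NO.

NO


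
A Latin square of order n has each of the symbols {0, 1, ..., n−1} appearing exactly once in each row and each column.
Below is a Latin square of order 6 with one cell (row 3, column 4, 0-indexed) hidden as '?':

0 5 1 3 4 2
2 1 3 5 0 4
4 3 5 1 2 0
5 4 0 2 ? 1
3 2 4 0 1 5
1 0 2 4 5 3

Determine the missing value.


Row 3 contains symbols [0, 1, 2, 4, 5] — missing [3].
Column 4 contains symbols [0, 1, 2, 4, 5] — missing [3].
The missing symbol must appear in both missing sets; intersection = [3].
Therefore the hidden value is 3.

Missing value = 3.


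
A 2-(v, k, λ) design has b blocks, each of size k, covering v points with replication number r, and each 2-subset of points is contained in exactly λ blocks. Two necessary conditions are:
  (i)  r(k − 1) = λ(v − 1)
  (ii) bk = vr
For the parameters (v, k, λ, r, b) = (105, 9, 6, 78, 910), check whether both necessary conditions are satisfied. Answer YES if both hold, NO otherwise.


Condition (i): r(k − 1) = 78·8 = 624; λ(v − 1) = 6·104 = 624. Match? YES.
Condition (ii): bk = 910·9 = 8190; vr = 105·78 = 8190. Match? YES.
Both conditions hold? YES.

YES


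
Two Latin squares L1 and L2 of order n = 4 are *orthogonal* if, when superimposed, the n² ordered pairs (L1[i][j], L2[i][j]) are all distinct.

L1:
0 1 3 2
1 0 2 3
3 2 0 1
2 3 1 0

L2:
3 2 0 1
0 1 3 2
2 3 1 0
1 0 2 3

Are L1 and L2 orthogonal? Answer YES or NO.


Form the n² = 16 superimposed pairs (L1[i][j], L2[i][j]), row by row (rows and columns indexed from 0):
row 0: (0,3) (1,2) (3,0) (2,1)
row 1: (1,0) (0,1) (2,3) (3,2)
row 2: (3,2) (2,3) (0,1) (1,0)
row 3: (2,1) (3,0) (1,2) (0,3)
Orthogonality requires all 16 pairs distinct.
But the pair (3,2) repeats: cell (1,3) has L1 = 3, L2 = 2, and cell (2,0) has L1 = 3, L2 = 2.
A repeated pair means some other pair never occurs (only 8 distinct pairs out of 16), so the squares are not orthogonal.
Conclusion: NO.

NO


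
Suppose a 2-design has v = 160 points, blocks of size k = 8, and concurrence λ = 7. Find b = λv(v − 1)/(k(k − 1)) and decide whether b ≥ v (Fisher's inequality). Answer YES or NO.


b = λv(v − 1)/(k(k − 1)) = 7·160·159/(8·7) = 178080/56 = 3180.
Compare with v = 160: b ≥ v, so Fisher's inequality holds.

YES


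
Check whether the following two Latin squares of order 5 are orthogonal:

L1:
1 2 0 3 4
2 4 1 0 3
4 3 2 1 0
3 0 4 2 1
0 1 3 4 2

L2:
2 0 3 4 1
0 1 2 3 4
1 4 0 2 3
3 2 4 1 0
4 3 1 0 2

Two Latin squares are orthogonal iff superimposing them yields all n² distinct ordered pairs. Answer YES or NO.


Form the n² = 25 superimposed pairs (L1[i][j], L2[i][j]), row by row (rows and columns indexed from 0):
row 0: (1,2) (2,0) (0,3) (3,4) (4,1)
row 1: (2,0) (4,1) (1,2) (0,3) (3,4)
row 2: (4,1) (3,4) (2,0) (1,2) (0,3)
row 3: (3,3) (0,2) (4,4) (2,1) (1,0)
row 4: (0,4) (1,3) (3,1) (4,0) (2,2)
Orthogonality requires all 25 pairs distinct.
But the pair (2,0) repeats: cell (0,1) has L1 = 2, L2 = 0, and cell (1,0) has L1 = 2, L2 = 0.
A repeated pair means some other pair never occurs (only 15 distinct pairs out of 25), so the squares are not orthogonal.
Conclusion: NO.

NO


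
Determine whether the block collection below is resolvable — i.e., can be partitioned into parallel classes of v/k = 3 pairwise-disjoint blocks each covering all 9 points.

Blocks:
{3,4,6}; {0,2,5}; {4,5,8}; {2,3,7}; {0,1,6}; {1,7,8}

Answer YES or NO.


v = 9, block size k = 3, number of blocks = 6.
For resolvability, blocks must partition into parallel classes of size v/k = 3.
Total blocks must therefore be a multiple of 3: 6 = 3·2 + 0 ⇒ divisible ✓.
Greedy packing gives 2 candidate class(es). Each should be a full parallel class (size 3, covers all 9 points).
  Class 1 (3 blocks): {3,4,6}; {0,2,5}; {1,7,8}. Points covered: [0, 1, 2, 3, 4, 5, 6, 7, 8].
  Class 2 (3 blocks): {4,5,8}; {2,3,7}; {0,1,6}. Points covered: [0, 1, 2, 3, 4, 5, 6, 7, 8].
All classes full (size 3)? YES. All classes cover every point? YES.
Resolvable? YES.

YES


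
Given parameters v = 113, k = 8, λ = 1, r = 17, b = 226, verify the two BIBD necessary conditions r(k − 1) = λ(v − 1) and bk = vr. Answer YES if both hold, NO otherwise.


Condition (i): r(k − 1) = 17·7 = 119; λ(v − 1) = 1·112 = 112. Match? NO.
Condition (ii): bk = 226·8 = 1808; vr = 113·17 = 1921. Match? NO.
Both conditions hold? NO.

NO
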